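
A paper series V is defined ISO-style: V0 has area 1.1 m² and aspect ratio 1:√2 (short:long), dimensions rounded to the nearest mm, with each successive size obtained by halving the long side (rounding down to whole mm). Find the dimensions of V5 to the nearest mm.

155 × 220 mm

Let V0's short side be w mm. w · w√2 = 1.1 m² = 1,100,000 mm², so w ≈ 881.9 mm and w√2 ≈ 1247.3 mm → V0 = 882 × 1247 mm.
V1: ⌊1247/2⌋ × 882 = 623 × 882 mm
V2: ⌊882/2⌋ × 623 = 441 × 623 mm
V3: ⌊623/2⌋ × 441 = 311 × 441 mm
V4: ⌊441/2⌋ × 311 = 220 × 311 mm
V5: ⌊311/2⌋ × 220 = 155 × 220 mm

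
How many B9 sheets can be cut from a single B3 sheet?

Each ISO step halves the sheet: 1 × B3 → 2 × B4 → 4 × B5 → 8 × B6 → …
From B3 to B9 is 6 halving steps: 2^6 = 64.

64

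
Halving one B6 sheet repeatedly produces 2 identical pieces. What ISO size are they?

B7

2 = 2^1, so 1 halving step.
B6 → B7 → … → B7 after 1 step.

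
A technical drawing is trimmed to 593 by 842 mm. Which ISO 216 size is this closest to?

A1 (594 × 841 mm)

Aspect ratio 842/593 ≈ 1.420 — close to the ISO √2 ≈ 1.414.
In the A-series (A0 area = 1 m²): A1 = 594 × 841 mm.
Off by 2 mm total — nearest standard size.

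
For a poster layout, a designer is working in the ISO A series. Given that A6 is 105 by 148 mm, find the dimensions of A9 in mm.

A7: ⌊148/2⌋ × 105 = 74 × 105 mm
A8: ⌊105/2⌋ × 74 = 52 × 74 mm
A9: ⌊74/2⌋ × 52 = 37 × 52 mm

37 × 52 mm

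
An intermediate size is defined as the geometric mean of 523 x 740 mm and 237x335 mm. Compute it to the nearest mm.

Short side: √(523 · 237) = √123951 ≈ 352.1 → 352 mm
Long side: √(740 · 335) = √247900 ≈ 497.9 → 498 mm

352 × 498 mm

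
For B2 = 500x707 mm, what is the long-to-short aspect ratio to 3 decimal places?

1.414

707 / 500 = 1.414
Matches √2 ≈ 1.414 — the ISO 216 defining ratio.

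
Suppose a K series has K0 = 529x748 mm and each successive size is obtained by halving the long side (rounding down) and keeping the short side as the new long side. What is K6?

K1: ⌊748/2⌋ × 529 = 374 × 529 mm
K2: ⌊529/2⌋ × 374 = 264 × 374 mm
K3: ⌊374/2⌋ × 264 = 187 × 264 mm
K4: ⌊264/2⌋ × 187 = 132 × 187 mm
K5: ⌊187/2⌋ × 132 = 93 × 132 mm
K6: ⌊132/2⌋ × 93 = 66 × 93 mm

66 × 93 mm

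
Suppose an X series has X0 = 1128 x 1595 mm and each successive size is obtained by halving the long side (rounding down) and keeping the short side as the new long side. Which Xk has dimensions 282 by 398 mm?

X4

X0: 1128 × 1595 mm
X1: 797 × 1128 mm
X2: 564 × 797 mm
X3: 398 × 564 mm
X4: 282 × 398 mm
X5: 199 × 282 mm
→ matches X4.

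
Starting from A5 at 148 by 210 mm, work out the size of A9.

37 × 52 mm

A6: ⌊210/2⌋ × 148 = 105 × 148 mm
A7: ⌊148/2⌋ × 105 = 74 × 105 mm
A8: ⌊105/2⌋ × 74 = 52 × 74 mm
A9: ⌊74/2⌋ × 52 = 37 × 52 mm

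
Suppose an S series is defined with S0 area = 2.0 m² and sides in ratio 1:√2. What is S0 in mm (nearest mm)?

Let the short side be w mm. Then w · w√2 = 2.0 m² = 2,000,000 mm².
w² = 2,000,000/√2, so w ≈ 1189.2 mm; long side = w√2 ≈ 1681.8 mm.

1189 × 1682 mm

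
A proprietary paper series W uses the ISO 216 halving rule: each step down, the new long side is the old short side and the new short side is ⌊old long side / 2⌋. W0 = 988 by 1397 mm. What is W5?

174 × 247 mm

W1 = 698 × 988 mm (from W0 by 1 halving).
W2: ⌊988/2⌋ × 698 = 494 × 698 mm
W3: ⌊698/2⌋ × 494 = 349 × 494 mm
W4: ⌊494/2⌋ × 349 = 247 × 349 mm
W5: ⌊349/2⌋ × 247 = 174 × 247 mm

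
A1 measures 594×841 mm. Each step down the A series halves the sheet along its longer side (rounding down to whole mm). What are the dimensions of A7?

A2: ⌊841/2⌋ × 594 = 420 × 594 mm
A3: ⌊594/2⌋ × 420 = 297 × 420 mm
A4: ⌊420/2⌋ × 297 = 210 × 297 mm
A5: ⌊297/2⌋ × 210 = 148 × 210 mm
A6: ⌊210/2⌋ × 148 = 105 × 148 mm
A7: ⌊148/2⌋ × 105 = 74 × 105 mm

74 × 105 mm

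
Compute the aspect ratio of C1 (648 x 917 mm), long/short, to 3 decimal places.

917 / 648 = 1.415
Matches √2 ≈ 1.414 — the ISO 216 defining ratio.

1.415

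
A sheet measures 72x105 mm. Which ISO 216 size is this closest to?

A7 (74 × 105 mm)

Aspect ratio 105/72 ≈ 1.458 (ISO target is √2 ≈ 1.414).
In the A-series (A0 area = 1 m²): A7 = 74 × 105 mm.
Off by 2 mm total — nearest standard size.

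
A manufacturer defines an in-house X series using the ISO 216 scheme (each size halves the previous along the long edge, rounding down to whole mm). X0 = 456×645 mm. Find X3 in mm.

161 × 228 mm

X1: ⌊645/2⌋ × 456 = 322 × 456 mm
X2: ⌊456/2⌋ × 322 = 228 × 322 mm
X3: ⌊322/2⌋ × 228 = 161 × 228 mm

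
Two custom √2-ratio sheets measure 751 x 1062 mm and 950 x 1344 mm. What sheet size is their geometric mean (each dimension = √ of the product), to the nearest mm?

Short side: √(751 · 950) = √713450 ≈ 844.7 → 845 mm
Long side: √(1062 · 1344) = √1427328 ≈ 1194.7 → 1195 mm

845 × 1195 mm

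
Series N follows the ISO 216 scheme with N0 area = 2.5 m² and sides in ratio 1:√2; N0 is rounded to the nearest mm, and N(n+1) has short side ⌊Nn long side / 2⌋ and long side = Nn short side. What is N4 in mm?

332 × 470 mm

Let N0's short side be w mm. w · w√2 = 2.5 m² = 2,500,000 mm², so w ≈ 1329.6 mm and w√2 ≈ 1880.3 mm → N0 = 1330 × 1880 mm.
N1: ⌊1880/2⌋ × 1330 = 940 × 1330 mm
N2: ⌊1330/2⌋ × 940 = 665 × 940 mm
N3: ⌊940/2⌋ × 665 = 470 × 665 mm
N4: ⌊665/2⌋ × 470 = 332 × 470 mm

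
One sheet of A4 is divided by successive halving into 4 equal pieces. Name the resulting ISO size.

4 = 2^2, so 2 halving steps.
A4 → A5 → … → A6 after 2 steps.

A6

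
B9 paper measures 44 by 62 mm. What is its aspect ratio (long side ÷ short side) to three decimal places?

1.409

62 / 44 = 1.409
ISO 216 targets √2 ≈ 1.414; the -0.005 deviation is from mm rounding.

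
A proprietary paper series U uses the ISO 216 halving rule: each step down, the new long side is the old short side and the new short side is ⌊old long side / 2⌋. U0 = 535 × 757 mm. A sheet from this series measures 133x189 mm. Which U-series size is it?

U0: 535 × 757 mm
U1: 378 × 535 mm
U2: 267 × 378 mm
U3: 189 × 267 mm
U4: 133 × 189 mm
U5: 94 × 133 mm
→ matches U4.

U4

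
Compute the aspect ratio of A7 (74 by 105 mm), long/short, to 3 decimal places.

105 / 74 = 1.419
ISO 216 targets √2 ≈ 1.414; the +0.005 deviation is from mm rounding.

1.419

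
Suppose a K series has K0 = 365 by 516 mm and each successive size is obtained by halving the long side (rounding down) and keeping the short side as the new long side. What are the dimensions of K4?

K1: ⌊516/2⌋ × 365 = 258 × 365 mm
K2: ⌊365/2⌋ × 258 = 182 × 258 mm
K3: ⌊258/2⌋ × 182 = 129 × 182 mm
K4: ⌊182/2⌋ × 129 = 91 × 129 mm

91 × 129 mm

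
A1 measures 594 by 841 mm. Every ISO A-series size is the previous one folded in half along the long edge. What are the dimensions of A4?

210 × 297 mm

A2: ⌊841/2⌋ × 594 = 420 × 594 mm
A3: ⌊594/2⌋ × 420 = 297 × 420 mm
A4: ⌊420/2⌋ × 297 = 210 × 297 mm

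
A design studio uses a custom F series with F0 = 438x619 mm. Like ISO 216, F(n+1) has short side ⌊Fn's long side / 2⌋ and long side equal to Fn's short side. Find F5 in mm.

77 × 109 mm

F1: ⌊619/2⌋ × 438 = 309 × 438 mm
F2: ⌊438/2⌋ × 309 = 219 × 309 mm
F3: ⌊309/2⌋ × 219 = 154 × 219 mm
F4: ⌊219/2⌋ × 154 = 109 × 154 mm
F5: ⌊154/2⌋ × 109 = 77 × 109 mm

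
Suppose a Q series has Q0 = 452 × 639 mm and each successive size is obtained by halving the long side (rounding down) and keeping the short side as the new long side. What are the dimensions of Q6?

56 × 79 mm

Q1: ⌊639/2⌋ × 452 = 319 × 452 mm
Q2: ⌊452/2⌋ × 319 = 226 × 319 mm
Q3: ⌊319/2⌋ × 226 = 159 × 226 mm
Q4: ⌊226/2⌋ × 159 = 113 × 159 mm
Q5: ⌊159/2⌋ × 113 = 79 × 113 mm
Q6: ⌊113/2⌋ × 79 = 56 × 79 mm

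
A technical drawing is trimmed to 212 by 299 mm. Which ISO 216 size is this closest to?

Aspect ratio 299/212 ≈ 1.410 — close to the ISO √2 ≈ 1.414.
In the A-series (A0 area = 1 m²): A4 = 210 × 297 mm.
Off by 4 mm total — nearest standard size.

A4 (210 × 297 mm)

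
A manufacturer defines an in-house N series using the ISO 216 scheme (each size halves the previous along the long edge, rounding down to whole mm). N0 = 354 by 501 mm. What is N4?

88 × 125 mm

N1 = 250 × 354 mm (from N0 by 1 halving).
N2: ⌊354/2⌋ × 250 = 177 × 250 mm
N3: ⌊250/2⌋ × 177 = 125 × 177 mm
N4: ⌊177/2⌋ × 125 = 88 × 125 mm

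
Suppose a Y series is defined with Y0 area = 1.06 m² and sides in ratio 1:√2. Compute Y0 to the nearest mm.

866 × 1224 mm

Let the short side be w mm. Then w · w√2 = 1.06 m² = 1,060,000 mm².
w² = 1,060,000/√2, so w ≈ 865.8 mm; long side = w√2 ≈ 1224.4 mm.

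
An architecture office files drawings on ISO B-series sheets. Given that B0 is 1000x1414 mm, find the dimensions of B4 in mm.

250 × 353 mm

B1: ⌊1414/2⌋ × 1000 = 707 × 1000 mm
B2: ⌊1000/2⌋ × 707 = 500 × 707 mm
B3: ⌊707/2⌋ × 500 = 353 × 500 mm
B4: ⌊500/2⌋ × 353 = 250 × 353 mm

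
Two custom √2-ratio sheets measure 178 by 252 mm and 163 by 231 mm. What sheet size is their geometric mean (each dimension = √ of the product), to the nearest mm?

170 × 241 mm

Short side: √(178 · 163) = √29014 ≈ 170.3 → 170 mm
Long side: √(252 · 231) = √58212 ≈ 241.3 → 241 mm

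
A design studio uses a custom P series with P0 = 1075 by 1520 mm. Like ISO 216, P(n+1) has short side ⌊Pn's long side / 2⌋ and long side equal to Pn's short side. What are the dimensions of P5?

P1: ⌊1520/2⌋ × 1075 = 760 × 1075 mm
P2: ⌊1075/2⌋ × 760 = 537 × 760 mm
P3: ⌊760/2⌋ × 537 = 380 × 537 mm
P4: ⌊537/2⌋ × 380 = 268 × 380 mm
P5: ⌊380/2⌋ × 268 = 190 × 268 mm

190 × 268 mm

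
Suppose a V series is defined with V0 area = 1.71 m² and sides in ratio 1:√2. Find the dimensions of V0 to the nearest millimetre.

Let the short side be w mm. Then w · w√2 = 1.71 m² = 1,710,000 mm².
w² = 1,710,000/√2, so w ≈ 1099.6 mm; long side = w√2 ≈ 1555.1 mm.

1100 × 1555 mm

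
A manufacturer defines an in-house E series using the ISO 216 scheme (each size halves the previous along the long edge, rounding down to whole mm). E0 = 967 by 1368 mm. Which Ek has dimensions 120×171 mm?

E6

E0: 967 × 1368 mm
E1: 684 × 967 mm
E2: 483 × 684 mm
E3: 342 × 483 mm
E4: 241 × 342 mm
E5: 171 × 241 mm
E6: 120 × 171 mm
E7: 85 × 120 mm
→ matches E6.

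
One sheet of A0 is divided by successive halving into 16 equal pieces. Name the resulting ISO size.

16 = 2^4, so 4 halving steps.
A0 → A1 → … → A4 after 4 steps.

A4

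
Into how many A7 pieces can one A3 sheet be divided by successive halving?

16

A3 = 297 × 420 mm; A7 = 74 × 105 mm.
Each halving step doubles the count; 4 steps from A3 to A7.
2^4 = 16.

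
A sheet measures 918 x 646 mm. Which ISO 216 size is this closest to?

Aspect ratio 918/646 ≈ 1.421 — close to the ISO √2 ≈ 1.414.
In the C-series (envelope sizes, between A and B): C1 = 648 × 917 mm.
Off by 3 mm total — nearest standard size.

C1 (648 × 917 mm)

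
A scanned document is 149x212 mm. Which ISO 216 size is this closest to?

Aspect ratio 212/149 ≈ 1.423 — close to the ISO √2 ≈ 1.414.
In the A-series (A0 area = 1 m²): A5 = 148 × 210 mm.
Off by 3 mm total — nearest standard size.

A5 (148 × 210 mm)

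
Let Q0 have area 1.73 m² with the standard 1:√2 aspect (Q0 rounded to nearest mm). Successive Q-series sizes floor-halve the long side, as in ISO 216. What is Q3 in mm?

391 × 553 mm

Let Q0's short side be w mm. w · w√2 = 1.73 m² = 1,730,000 mm², so w ≈ 1106.0 mm and w√2 ≈ 1564.2 mm → Q0 = 1106 × 1564 mm.
Q1: ⌊1564/2⌋ × 1106 = 782 × 1106 mm
Q2: ⌊1106/2⌋ × 782 = 553 × 782 mm
Q3: ⌊782/2⌋ × 553 = 391 × 553 mm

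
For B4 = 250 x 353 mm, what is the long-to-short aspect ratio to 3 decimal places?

1.412

353 / 250 = 1.412
ISO 216 targets √2 ≈ 1.414; the -0.002 deviation is from mm rounding.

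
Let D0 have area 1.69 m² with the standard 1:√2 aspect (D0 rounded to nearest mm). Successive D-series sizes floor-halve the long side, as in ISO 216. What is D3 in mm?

Let D0's short side be w mm. w · w√2 = 1.69 m² = 1,690,000 mm², so w ≈ 1093.2 mm and w√2 ≈ 1546.0 mm → D0 = 1093 × 1546 mm.
D1: ⌊1546/2⌋ × 1093 = 773 × 1093 mm
D2: ⌊1093/2⌋ × 773 = 546 × 773 mm
D3: ⌊773/2⌋ × 546 = 386 × 546 mm

386 × 546 mm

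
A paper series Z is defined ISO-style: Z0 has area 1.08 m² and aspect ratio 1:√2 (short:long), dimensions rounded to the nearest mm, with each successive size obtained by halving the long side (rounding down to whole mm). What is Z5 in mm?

154 × 218 mm

Let Z0's short side be w mm. w · w√2 = 1.08 m² = 1,080,000 mm², so w ≈ 873.9 mm and w√2 ≈ 1235.9 mm → Z0 = 874 × 1236 mm.
Z1: ⌊1236/2⌋ × 874 = 618 × 874 mm
Z2: ⌊874/2⌋ × 618 = 437 × 618 mm
Z3: ⌊618/2⌋ × 437 = 309 × 437 mm
Z4: ⌊437/2⌋ × 309 = 218 × 309 mm
Z5: ⌊309/2⌋ × 218 = 154 × 218 mm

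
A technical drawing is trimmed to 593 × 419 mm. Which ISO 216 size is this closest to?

Aspect ratio 593/419 ≈ 1.415 — close to the ISO √2 ≈ 1.414.
In the A-series (A0 area = 1 m²): A2 = 420 × 594 mm.
Off by 2 mm total — nearest standard size.

A2 (420 × 594 mm)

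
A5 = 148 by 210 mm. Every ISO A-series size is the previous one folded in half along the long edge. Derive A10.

A6: ⌊210/2⌋ × 148 = 105 × 148 mm
A7: ⌊148/2⌋ × 105 = 74 × 105 mm
A8: ⌊105/2⌋ × 74 = 52 × 74 mm
A9: ⌊74/2⌋ × 52 = 37 × 52 mm
A10: ⌊52/2⌋ × 37 = 26 × 37 mm

26 × 37 mm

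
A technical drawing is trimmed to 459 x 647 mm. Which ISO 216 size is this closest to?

Aspect ratio 647/459 ≈ 1.410 — close to the ISO √2 ≈ 1.414.
In the C-series (envelope sizes, between A and B): C2 = 458 × 648 mm.
Off by 2 mm total — nearest standard size.

C2 (458 × 648 mm)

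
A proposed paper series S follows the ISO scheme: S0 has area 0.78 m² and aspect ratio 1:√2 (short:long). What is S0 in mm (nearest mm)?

743 × 1050 mm

Let the short side be w mm. Then w · w√2 = 0.78 m² = 780,000 mm².
w² = 780,000/√2, so w ≈ 742.7 mm; long side = w√2 ≈ 1050.3 mm.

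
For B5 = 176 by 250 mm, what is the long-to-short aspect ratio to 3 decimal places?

1.420

250 / 176 = 1.420
ISO 216 targets √2 ≈ 1.414; the +0.006 deviation is from mm rounding.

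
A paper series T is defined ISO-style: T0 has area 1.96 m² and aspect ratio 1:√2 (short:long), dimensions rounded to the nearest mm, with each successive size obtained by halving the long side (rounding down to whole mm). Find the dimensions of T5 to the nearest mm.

Let T0's short side be w mm. w · w√2 = 1.96 m² = 1,960,000 mm², so w ≈ 1177.3 mm and w√2 ≈ 1664.9 mm → T0 = 1177 × 1665 mm.
T1: ⌊1665/2⌋ × 1177 = 832 × 1177 mm
T2: ⌊1177/2⌋ × 832 = 588 × 832 mm
T3: ⌊832/2⌋ × 588 = 416 × 588 mm
T4: ⌊588/2⌋ × 416 = 294 × 416 mm
T5: ⌊416/2⌋ × 294 = 208 × 294 mm

208 × 294 mm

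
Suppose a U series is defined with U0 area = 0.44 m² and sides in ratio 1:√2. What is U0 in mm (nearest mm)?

558 × 789 mm

Let the short side be w mm. Then w · w√2 = 0.44 m² = 440,000 mm².
w² = 440,000/√2, so w ≈ 557.8 mm; long side = w√2 ≈ 788.8 mm.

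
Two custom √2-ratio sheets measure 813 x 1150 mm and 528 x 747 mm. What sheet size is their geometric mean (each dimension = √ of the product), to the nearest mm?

655 × 927 mm

Short side: √(813 · 528) = √429264 ≈ 655.2 → 655 mm
Long side: √(1150 · 747) = √859050 ≈ 926.8 → 927 mm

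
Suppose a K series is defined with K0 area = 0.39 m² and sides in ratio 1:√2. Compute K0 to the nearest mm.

Let the short side be w mm. Then w · w√2 = 0.39 m² = 390,000 mm².
w² = 390,000/√2, so w ≈ 525.1 mm; long side = w√2 ≈ 742.7 mm.

525 × 743 mm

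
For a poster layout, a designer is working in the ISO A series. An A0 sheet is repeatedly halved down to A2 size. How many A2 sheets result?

4

Each ISO step halves the sheet: 1 × A0 → 2 × A1 → 4 × A2
From A0 to A2 is 2 halving steps: 2^2 = 4.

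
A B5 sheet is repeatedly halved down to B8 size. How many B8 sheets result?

8

Each ISO step halves the sheet: 1 × B5 → 2 × B6 → 4 × B7 → 8 × B8
From B5 to B8 is 3 halving steps: 2^3 = 8.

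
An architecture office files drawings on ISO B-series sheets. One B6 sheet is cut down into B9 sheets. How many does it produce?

8

B6 = 125 × 176 mm; B9 = 44 × 62 mm.
Each halving step doubles the count; 3 steps from B6 to B9.
2^3 = 8.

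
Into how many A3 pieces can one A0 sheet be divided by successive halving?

8

A0 = 841 × 1189 mm; A3 = 297 × 420 mm.
Each halving step doubles the count; 3 steps from A0 to A3.
2^3 = 8.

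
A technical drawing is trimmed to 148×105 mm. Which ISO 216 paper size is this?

Aspect ratio 148/105 ≈ 1.410 — close to the ISO √2 ≈ 1.414.
In the A-series (A0 area = 1 m²): A6 = 105 × 148 mm.

A6 (105 × 148 mm)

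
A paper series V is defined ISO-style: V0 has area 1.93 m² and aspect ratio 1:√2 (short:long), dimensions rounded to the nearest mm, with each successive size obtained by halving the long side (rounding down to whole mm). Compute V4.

292 × 413 mm

Let V0's short side be w mm. w · w√2 = 1.93 m² = 1,930,000 mm², so w ≈ 1168.2 mm and w√2 ≈ 1652.1 mm → V0 = 1168 × 1652 mm.
V1: ⌊1652/2⌋ × 1168 = 826 × 1168 mm
V2: ⌊1168/2⌋ × 826 = 584 × 826 mm
V3: ⌊826/2⌋ × 584 = 413 × 584 mm
V4: ⌊584/2⌋ × 413 = 292 × 413 mm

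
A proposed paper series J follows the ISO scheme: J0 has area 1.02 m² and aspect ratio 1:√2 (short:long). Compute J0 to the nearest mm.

849 × 1201 mm

Let the short side be w mm. Then w · w√2 = 1.02 m² = 1,020,000 mm².
w² = 1,020,000/√2, so w ≈ 849.3 mm; long side = w√2 ≈ 1201.0 mm.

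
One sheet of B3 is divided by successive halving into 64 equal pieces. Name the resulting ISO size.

64 = 2^6, so 6 halving steps.
B3 → B4 → … → B9 after 6 steps.

B9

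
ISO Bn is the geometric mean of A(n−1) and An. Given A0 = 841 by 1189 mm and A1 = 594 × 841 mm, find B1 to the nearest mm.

707 × 1000 mm

Short side: √(841 · 594) = √499554 ≈ 706.8 → 707 mm
Long side: √(1189 · 841) = √999949 ≈ 1000.0 → 1000 mm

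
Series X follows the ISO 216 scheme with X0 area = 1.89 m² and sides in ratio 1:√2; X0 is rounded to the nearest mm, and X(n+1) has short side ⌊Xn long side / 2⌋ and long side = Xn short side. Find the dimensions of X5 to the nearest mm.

204 × 289 mm

Let X0's short side be w mm. w · w√2 = 1.89 m² = 1,890,000 mm², so w ≈ 1156.0 mm and w√2 ≈ 1634.9 mm → X0 = 1156 × 1635 mm.
X1: ⌊1635/2⌋ × 1156 = 817 × 1156 mm
X2: ⌊1156/2⌋ × 817 = 578 × 817 mm
X3: ⌊817/2⌋ × 578 = 408 × 578 mm
X4: ⌊578/2⌋ × 408 = 289 × 408 mm
X5: ⌊408/2⌋ × 289 = 204 × 289 mm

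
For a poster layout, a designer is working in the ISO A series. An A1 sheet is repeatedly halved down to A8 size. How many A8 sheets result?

Each ISO step halves the sheet: 1 × A1 → 2 × A2 → 4 × A3 → 8 × A4 → …
From A1 to A8 is 7 halving steps: 2^7 = 128.

128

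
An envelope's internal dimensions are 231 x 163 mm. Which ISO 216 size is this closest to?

C5 (162 × 229 mm)

Aspect ratio 231/163 ≈ 1.417 — close to the ISO √2 ≈ 1.414.
In the C-series (envelope sizes, between A and B): C5 = 162 × 229 mm.
Off by 3 mm total — nearest standard size.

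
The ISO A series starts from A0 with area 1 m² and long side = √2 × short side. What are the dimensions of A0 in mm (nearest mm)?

Let the short side be w mm. Then the long side is w√2 and w · w√2 = 10⁶ mm².
w² = 10⁶/√2, so w = 1000 / 2^(1/4) ≈ 840.9 mm; long side = 1000 · 2^(1/4) ≈ 1189.2 mm.

841 × 1189 mm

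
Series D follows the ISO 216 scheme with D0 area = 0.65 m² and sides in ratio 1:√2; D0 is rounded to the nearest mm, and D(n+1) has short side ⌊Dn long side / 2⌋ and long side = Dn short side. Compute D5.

Let D0's short side be w mm. w · w√2 = 0.65 m² = 650,000 mm², so w ≈ 678.0 mm and w√2 ≈ 958.8 mm → D0 = 678 × 959 mm.
D1: ⌊959/2⌋ × 678 = 479 × 678 mm
D2: ⌊678/2⌋ × 479 = 339 × 479 mm
D3: ⌊479/2⌋ × 339 = 239 × 339 mm
D4: ⌊339/2⌋ × 239 = 169 × 239 mm
D5: ⌊239/2⌋ × 169 = 119 × 169 mm

119 × 169 mm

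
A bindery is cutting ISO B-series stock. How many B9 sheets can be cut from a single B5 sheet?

16

Each ISO step halves the sheet: 1 × B5 → 2 × B6 → 4 × B7 → 8 × B8 → …
From B5 to B9 is 4 halving steps: 2^4 = 16.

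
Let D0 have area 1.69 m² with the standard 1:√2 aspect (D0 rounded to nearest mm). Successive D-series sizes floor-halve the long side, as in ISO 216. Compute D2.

Let D0's short side be w mm. w · w√2 = 1.69 m² = 1,690,000 mm², so w ≈ 1093.2 mm and w√2 ≈ 1546.0 mm → D0 = 1093 × 1546 mm.
D1: ⌊1546/2⌋ × 1093 = 773 × 1093 mm
D2: ⌊1093/2⌋ × 773 = 546 × 773 mm

546 × 773 mm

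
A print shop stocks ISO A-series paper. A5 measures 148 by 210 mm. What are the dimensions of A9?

37 × 52 mm

A6: ⌊210/2⌋ × 148 = 105 × 148 mm
A7: ⌊148/2⌋ × 105 = 74 × 105 mm
A8: ⌊105/2⌋ × 74 = 52 × 74 mm
A9: ⌊74/2⌋ × 52 = 37 × 52 mm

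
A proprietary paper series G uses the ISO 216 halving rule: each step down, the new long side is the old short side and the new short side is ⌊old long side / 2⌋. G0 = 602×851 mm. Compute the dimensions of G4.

150 × 212 mm

G1: ⌊851/2⌋ × 602 = 425 × 602 mm
G2: ⌊602/2⌋ × 425 = 301 × 425 mm
G3: ⌊425/2⌋ × 301 = 212 × 301 mm
G4: ⌊301/2⌋ × 212 = 150 × 212 mm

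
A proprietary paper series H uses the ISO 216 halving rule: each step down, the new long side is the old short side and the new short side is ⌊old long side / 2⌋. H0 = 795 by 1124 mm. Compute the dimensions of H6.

H1: ⌊1124/2⌋ × 795 = 562 × 795 mm
H2: ⌊795/2⌋ × 562 = 397 × 562 mm
H3: ⌊562/2⌋ × 397 = 281 × 397 mm
H4: ⌊397/2⌋ × 281 = 198 × 281 mm
H5: ⌊281/2⌋ × 198 = 140 × 198 mm
H6: ⌊198/2⌋ × 140 = 99 × 140 mm

99 × 140 mm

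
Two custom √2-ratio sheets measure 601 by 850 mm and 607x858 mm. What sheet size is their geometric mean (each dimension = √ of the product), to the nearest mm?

Short side: √(601 · 607) = √364807 ≈ 604.0 → 604 mm
Long side: √(850 · 858) = √729300 ≈ 854.0 → 854 mm

604 × 854 mm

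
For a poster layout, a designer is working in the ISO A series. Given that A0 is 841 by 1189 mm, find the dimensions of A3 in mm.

297 × 420 mm

A1: ⌊1189/2⌋ × 841 = 594 × 841 mm
A2: ⌊841/2⌋ × 594 = 420 × 594 mm
A3: ⌊594/2⌋ × 420 = 297 × 420 mm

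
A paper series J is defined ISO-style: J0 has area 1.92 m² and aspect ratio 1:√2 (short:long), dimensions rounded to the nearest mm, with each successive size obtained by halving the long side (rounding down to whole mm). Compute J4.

291 × 412 mm

Let J0's short side be w mm. w · w√2 = 1.92 m² = 1,920,000 mm², so w ≈ 1165.2 mm and w√2 ≈ 1647.8 mm → J0 = 1165 × 1648 mm.
J1: ⌊1648/2⌋ × 1165 = 824 × 1165 mm
J2: ⌊1165/2⌋ × 824 = 582 × 824 mm
J3: ⌊824/2⌋ × 582 = 412 × 582 mm
J4: ⌊582/2⌋ × 412 = 291 × 412 mm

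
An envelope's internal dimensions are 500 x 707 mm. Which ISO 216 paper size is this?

Aspect ratio 707/500 ≈ 1.414 — close to the ISO √2 ≈ 1.414.
In the B-series (B0 = 1000 × 1414 mm): B2 = 500 × 707 mm.

B2 (500 × 707 mm)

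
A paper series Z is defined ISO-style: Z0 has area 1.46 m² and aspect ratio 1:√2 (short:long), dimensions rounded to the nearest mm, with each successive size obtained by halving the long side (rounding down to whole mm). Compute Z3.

359 × 508 mm

Let Z0's short side be w mm. w · w√2 = 1.46 m² = 1,460,000 mm², so w ≈ 1016.1 mm and w√2 ≈ 1436.9 mm → Z0 = 1016 × 1437 mm.
Z1: ⌊1437/2⌋ × 1016 = 718 × 1016 mm
Z2: ⌊1016/2⌋ × 718 = 508 × 718 mm
Z3: ⌊718/2⌋ × 508 = 359 × 508 mm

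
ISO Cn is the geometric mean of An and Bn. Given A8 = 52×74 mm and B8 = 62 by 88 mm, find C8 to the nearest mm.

Short side: √(52 · 62) = √3224 ≈ 56.8 → 57 mm
Long side: √(74 · 88) = √6512 ≈ 80.7 → 81 mm

57 × 81 mm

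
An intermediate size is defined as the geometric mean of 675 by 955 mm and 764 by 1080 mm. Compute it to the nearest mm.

Short side: √(675 · 764) = √515700 ≈ 718.1 → 718 mm
Long side: √(955 · 1080) = √1031400 ≈ 1015.6 → 1016 mm

718 × 1016 mm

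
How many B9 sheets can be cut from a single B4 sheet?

B4 = 250 × 353 mm; B9 = 44 × 62 mm.
Each halving step doubles the count; 5 steps from B4 to B9.
2^5 = 32.

32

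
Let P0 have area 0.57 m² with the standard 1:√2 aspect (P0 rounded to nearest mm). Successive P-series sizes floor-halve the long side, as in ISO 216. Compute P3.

Let P0's short side be w mm. w · w√2 = 0.57 m² = 570,000 mm², so w ≈ 634.9 mm and w√2 ≈ 897.8 mm → P0 = 635 × 898 mm.
P1: ⌊898/2⌋ × 635 = 449 × 635 mm
P2: ⌊635/2⌋ × 449 = 317 × 449 mm
P3: ⌊449/2⌋ × 317 = 224 × 317 mm

224 × 317 mm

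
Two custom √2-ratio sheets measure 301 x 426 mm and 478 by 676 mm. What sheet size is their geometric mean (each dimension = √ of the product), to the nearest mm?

Short side: √(301 · 478) = √143878 ≈ 379.3 → 379 mm
Long side: √(426 · 676) = √287976 ≈ 536.6 → 537 mm

379 × 537 mm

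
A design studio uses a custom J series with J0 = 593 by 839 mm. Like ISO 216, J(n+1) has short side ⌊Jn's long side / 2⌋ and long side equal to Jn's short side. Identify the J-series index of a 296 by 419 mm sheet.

J2

J0: 593 × 839 mm
J1: 419 × 593 mm
J2: 296 × 419 mm
J3: 209 × 296 mm
→ matches J2.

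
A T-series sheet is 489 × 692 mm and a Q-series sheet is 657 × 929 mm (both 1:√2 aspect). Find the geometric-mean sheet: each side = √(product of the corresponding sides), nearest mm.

567 × 802 mm

Short side: √(489 · 657) = √321273 ≈ 566.8 → 567 mm
Long side: √(692 · 929) = √642868 ≈ 801.8 → 802 mm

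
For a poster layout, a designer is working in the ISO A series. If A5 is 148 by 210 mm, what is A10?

26 × 37 mm

A6: ⌊210/2⌋ × 148 = 105 × 148 mm
A7: ⌊148/2⌋ × 105 = 74 × 105 mm
A8: ⌊105/2⌋ × 74 = 52 × 74 mm
A9: ⌊74/2⌋ × 52 = 37 × 52 mm
A10: ⌊52/2⌋ × 37 = 26 × 37 mm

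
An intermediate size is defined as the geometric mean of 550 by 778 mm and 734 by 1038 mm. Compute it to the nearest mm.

635 × 899 mm

Short side: √(550 · 734) = √403700 ≈ 635.4 → 635 mm
Long side: √(778 · 1038) = √807564 ≈ 898.6 → 899 mm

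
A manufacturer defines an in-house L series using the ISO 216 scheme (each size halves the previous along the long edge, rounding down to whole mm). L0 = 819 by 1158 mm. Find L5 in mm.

144 × 204 mm

L1: ⌊1158/2⌋ × 819 = 579 × 819 mm
L2: ⌊819/2⌋ × 579 = 409 × 579 mm
L3: ⌊579/2⌋ × 409 = 289 × 409 mm
L4: ⌊409/2⌋ × 289 = 204 × 289 mm
L5: ⌊289/2⌋ × 204 = 144 × 204 mm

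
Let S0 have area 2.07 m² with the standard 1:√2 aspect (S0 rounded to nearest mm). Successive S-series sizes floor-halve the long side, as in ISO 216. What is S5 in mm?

213 × 302 mm

Let S0's short side be w mm. w · w√2 = 2.07 m² = 2,070,000 mm², so w ≈ 1209.8 mm and w√2 ≈ 1711.0 mm → S0 = 1210 × 1711 mm.
S1: ⌊1711/2⌋ × 1210 = 855 × 1210 mm
S2: ⌊1210/2⌋ × 855 = 605 × 855 mm
S3: ⌊855/2⌋ × 605 = 427 × 605 mm
S4: ⌊605/2⌋ × 427 = 302 × 427 mm
S5: ⌊427/2⌋ × 302 = 213 × 302 mm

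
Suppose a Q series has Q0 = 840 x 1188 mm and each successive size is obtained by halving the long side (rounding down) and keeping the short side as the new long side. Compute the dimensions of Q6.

Q1 = 594 × 840 mm (from Q0 by 1 halving).
Q2: ⌊840/2⌋ × 594 = 420 × 594 mm
Q3: ⌊594/2⌋ × 420 = 297 × 420 mm
Q4: ⌊420/2⌋ × 297 = 210 × 297 mm
Q5: ⌊297/2⌋ × 210 = 148 × 210 mm
Q6: ⌊210/2⌋ × 148 = 105 × 148 mm

105 × 148 mm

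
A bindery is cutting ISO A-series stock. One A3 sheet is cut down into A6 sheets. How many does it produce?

Each ISO step halves the sheet: 1 × A3 → 2 × A4 → 4 × A5 → 8 × A6
From A3 to A6 is 3 halving steps: 2^3 = 8.

8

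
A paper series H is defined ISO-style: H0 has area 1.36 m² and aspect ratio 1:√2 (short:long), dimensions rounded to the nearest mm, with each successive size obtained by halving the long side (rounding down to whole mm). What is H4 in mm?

245 × 346 mm

Let H0's short side be w mm. w · w√2 = 1.36 m² = 1,360,000 mm², so w ≈ 980.6 mm and w√2 ≈ 1386.8 mm → H0 = 981 × 1387 mm.
H1: ⌊1387/2⌋ × 981 = 693 × 981 mm
H2: ⌊981/2⌋ × 693 = 490 × 693 mm
H3: ⌊693/2⌋ × 490 = 346 × 490 mm
H4: ⌊490/2⌋ × 346 = 245 × 346 mm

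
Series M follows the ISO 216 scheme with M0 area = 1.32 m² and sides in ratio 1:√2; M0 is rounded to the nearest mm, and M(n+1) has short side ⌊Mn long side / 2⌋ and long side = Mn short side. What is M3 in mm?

341 × 483 mm

Let M0's short side be w mm. w · w√2 = 1.32 m² = 1,320,000 mm², so w ≈ 966.1 mm and w√2 ≈ 1366.3 mm → M0 = 966 × 1366 mm.
M1: ⌊1366/2⌋ × 966 = 683 × 966 mm
M2: ⌊966/2⌋ × 683 = 483 × 683 mm
M3: ⌊683/2⌋ × 483 = 341 × 483 mm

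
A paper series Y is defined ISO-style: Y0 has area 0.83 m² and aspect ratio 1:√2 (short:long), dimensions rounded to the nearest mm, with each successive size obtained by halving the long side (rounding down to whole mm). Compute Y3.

270 × 383 mm

Let Y0's short side be w mm. w · w√2 = 0.83 m² = 830,000 mm², so w ≈ 766.1 mm and w√2 ≈ 1083.4 mm → Y0 = 766 × 1083 mm.
Y1: ⌊1083/2⌋ × 766 = 541 × 766 mm
Y2: ⌊766/2⌋ × 541 = 383 × 541 mm
Y3: ⌊541/2⌋ × 383 = 270 × 383 mm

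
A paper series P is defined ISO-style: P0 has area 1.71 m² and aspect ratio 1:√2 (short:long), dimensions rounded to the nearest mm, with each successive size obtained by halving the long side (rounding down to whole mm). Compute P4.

275 × 388 mm

Let P0's short side be w mm. w · w√2 = 1.71 m² = 1,710,000 mm², so w ≈ 1099.6 mm and w√2 ≈ 1555.1 mm → P0 = 1100 × 1555 mm.
P1: ⌊1555/2⌋ × 1100 = 777 × 1100 mm
P2: ⌊1100/2⌋ × 777 = 550 × 777 mm
P3: ⌊777/2⌋ × 550 = 388 × 550 mm
P4: ⌊550/2⌋ × 388 = 275 × 388 mm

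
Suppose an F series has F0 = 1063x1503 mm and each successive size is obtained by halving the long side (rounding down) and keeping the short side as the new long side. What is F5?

187 × 265 mm

F1: ⌊1503/2⌋ × 1063 = 751 × 1063 mm
F2: ⌊1063/2⌋ × 751 = 531 × 751 mm
F3: ⌊751/2⌋ × 531 = 375 × 531 mm
F4: ⌊531/2⌋ × 375 = 265 × 375 mm
F5: ⌊375/2⌋ × 265 = 187 × 265 mm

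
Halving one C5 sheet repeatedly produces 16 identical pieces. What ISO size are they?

C9

16 = 2^4, so 4 halving steps.
C5 → C6 → … → C9 after 4 steps.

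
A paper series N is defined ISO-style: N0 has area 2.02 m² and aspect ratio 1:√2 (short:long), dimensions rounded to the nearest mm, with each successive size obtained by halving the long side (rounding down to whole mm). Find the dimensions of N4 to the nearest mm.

298 × 422 mm

Let N0's short side be w mm. w · w√2 = 2.02 m² = 2,020,000 mm², so w ≈ 1195.1 mm and w√2 ≈ 1690.2 mm → N0 = 1195 × 1690 mm.
N1: ⌊1690/2⌋ × 1195 = 845 × 1195 mm
N2: ⌊1195/2⌋ × 845 = 597 × 845 mm
N3: ⌊845/2⌋ × 597 = 422 × 597 mm
N4: ⌊597/2⌋ × 422 = 298 × 422 mm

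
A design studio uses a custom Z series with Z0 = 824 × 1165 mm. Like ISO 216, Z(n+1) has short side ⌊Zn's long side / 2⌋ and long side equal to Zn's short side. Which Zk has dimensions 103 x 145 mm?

Z0: 824 × 1165 mm
Z1: 582 × 824 mm
Z2: 412 × 582 mm
Z3: 291 × 412 mm
Z4: 206 × 291 mm
Z5: 145 × 206 mm
Z6: 103 × 145 mm
Z7: 72 × 103 mm
→ matches Z6.

Z6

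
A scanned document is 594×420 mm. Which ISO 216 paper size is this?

Aspect ratio 594/420 ≈ 1.414 — close to the ISO √2 ≈ 1.414.
In the A-series (A0 area = 1 m²): A2 = 420 × 594 mm.

A2 (420 × 594 mm)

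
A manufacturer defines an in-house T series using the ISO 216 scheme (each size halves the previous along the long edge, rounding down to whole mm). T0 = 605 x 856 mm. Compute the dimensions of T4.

T1: ⌊856/2⌋ × 605 = 428 × 605 mm
T2: ⌊605/2⌋ × 428 = 302 × 428 mm
T3: ⌊428/2⌋ × 302 = 214 × 302 mm
T4: ⌊302/2⌋ × 214 = 151 × 214 mm

151 × 214 mm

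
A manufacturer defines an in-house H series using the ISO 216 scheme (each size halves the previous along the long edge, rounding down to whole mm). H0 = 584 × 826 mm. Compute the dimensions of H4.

146 × 206 mm

H1: ⌊826/2⌋ × 584 = 413 × 584 mm
H2: ⌊584/2⌋ × 413 = 292 × 413 mm
H3: ⌊413/2⌋ × 292 = 206 × 292 mm
H4: ⌊292/2⌋ × 206 = 146 × 206 mm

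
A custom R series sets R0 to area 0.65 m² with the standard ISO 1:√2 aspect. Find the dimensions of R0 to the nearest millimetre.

678 × 959 mm

Let the short side be w mm. Then w · w√2 = 0.65 m² = 650,000 mm².
w² = 650,000/√2, so w ≈ 678.0 mm; long side = w√2 ≈ 958.8 mm.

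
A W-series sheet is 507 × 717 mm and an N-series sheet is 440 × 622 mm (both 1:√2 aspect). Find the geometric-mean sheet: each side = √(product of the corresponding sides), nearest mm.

472 × 668 mm

Short side: √(507 · 440) = √223080 ≈ 472.3 → 472 mm
Long side: √(717 · 622) = √445974 ≈ 667.8 → 668 mm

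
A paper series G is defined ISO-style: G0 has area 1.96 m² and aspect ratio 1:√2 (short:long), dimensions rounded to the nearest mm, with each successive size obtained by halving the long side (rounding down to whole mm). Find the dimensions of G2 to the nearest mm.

Let G0's short side be w mm. w · w√2 = 1.96 m² = 1,960,000 mm², so w ≈ 1177.3 mm and w√2 ≈ 1664.9 mm → G0 = 1177 × 1665 mm.
G1: ⌊1665/2⌋ × 1177 = 832 × 1177 mm
G2: ⌊1177/2⌋ × 832 = 588 × 832 mm

588 × 832 mm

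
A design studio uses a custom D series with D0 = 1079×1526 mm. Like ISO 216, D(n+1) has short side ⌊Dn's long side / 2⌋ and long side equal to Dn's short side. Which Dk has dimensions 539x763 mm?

D0: 1079 × 1526 mm
D1: 763 × 1079 mm
D2: 539 × 763 mm
D3: 381 × 539 mm
→ matches D2.

D2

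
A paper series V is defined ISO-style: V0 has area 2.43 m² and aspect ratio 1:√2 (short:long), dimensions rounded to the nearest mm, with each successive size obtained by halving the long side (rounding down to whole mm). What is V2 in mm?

655 × 927 mm

Let V0's short side be w mm. w · w√2 = 2.43 m² = 2,430,000 mm², so w ≈ 1310.8 mm and w√2 ≈ 1853.8 mm → V0 = 1311 × 1854 mm.
V1: ⌊1854/2⌋ × 1311 = 927 × 1311 mm
V2: ⌊1311/2⌋ × 927 = 655 × 927 mm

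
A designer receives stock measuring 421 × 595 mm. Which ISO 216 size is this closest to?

A2 (420 × 594 mm)

Aspect ratio 595/421 ≈ 1.413 — close to the ISO √2 ≈ 1.414.
In the A-series (A0 area = 1 m²): A2 = 420 × 594 mm.
Off by 2 mm total — nearest standard size.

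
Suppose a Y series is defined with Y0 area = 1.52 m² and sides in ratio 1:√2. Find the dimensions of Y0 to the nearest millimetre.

1037 × 1466 mm

Let the short side be w mm. Then w · w√2 = 1.52 m² = 1,520,000 mm².
w² = 1,520,000/√2, so w ≈ 1036.7 mm; long side = w√2 ≈ 1466.2 mm.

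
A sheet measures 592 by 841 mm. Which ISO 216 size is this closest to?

Aspect ratio 841/592 ≈ 1.421 — close to the ISO √2 ≈ 1.414.
In the A-series (A0 area = 1 m²): A1 = 594 × 841 mm.
Off by 2 mm total — nearest standard size.

A1 (594 × 841 mm)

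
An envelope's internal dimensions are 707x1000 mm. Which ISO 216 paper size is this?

Aspect ratio 1000/707 ≈ 1.414 — close to the ISO √2 ≈ 1.414.
In the B-series (B0 = 1000 × 1414 mm): B1 = 707 × 1000 mm.

B1 (707 × 1000 mm)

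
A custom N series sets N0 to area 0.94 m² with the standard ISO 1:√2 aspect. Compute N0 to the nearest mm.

Let the short side be w mm. Then w · w√2 = 0.94 m² = 940,000 mm².
w² = 940,000/√2, so w ≈ 815.3 mm; long side = w√2 ≈ 1153.0 mm.

815 × 1153 mm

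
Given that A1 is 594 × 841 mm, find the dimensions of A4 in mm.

210 × 297 mm

A2: ⌊841/2⌋ × 594 = 420 × 594 mm
A3: ⌊594/2⌋ × 420 = 297 × 420 mm
A4: ⌊420/2⌋ × 297 = 210 × 297 mm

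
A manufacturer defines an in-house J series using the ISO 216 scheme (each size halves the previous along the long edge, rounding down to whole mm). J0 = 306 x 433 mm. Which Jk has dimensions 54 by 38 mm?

J0: 306 × 433 mm
J1: 216 × 306 mm
J2: 153 × 216 mm
J3: 108 × 153 mm
J4: 76 × 108 mm
J5: 54 × 76 mm
J6: 38 × 54 mm
J7: 27 × 38 mm
→ matches J6.

J6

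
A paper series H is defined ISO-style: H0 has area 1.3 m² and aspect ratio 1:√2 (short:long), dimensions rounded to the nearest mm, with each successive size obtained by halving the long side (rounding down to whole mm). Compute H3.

Let H0's short side be w mm. w · w√2 = 1.3 m² = 1,300,000 mm², so w ≈ 958.8 mm and w√2 ≈ 1355.9 mm → H0 = 959 × 1356 mm.
H1: ⌊1356/2⌋ × 959 = 678 × 959 mm
H2: ⌊959/2⌋ × 678 = 479 × 678 mm
H3: ⌊678/2⌋ × 479 = 339 × 479 mm

339 × 479 mm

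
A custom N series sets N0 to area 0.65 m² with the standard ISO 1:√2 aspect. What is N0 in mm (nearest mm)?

Let the short side be w mm. Then w · w√2 = 0.65 m² = 650,000 mm².
w² = 650,000/√2, so w ≈ 678.0 mm; long side = w√2 ≈ 958.8 mm.

678 × 959 mm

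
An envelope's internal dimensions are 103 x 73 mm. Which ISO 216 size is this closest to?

Aspect ratio 103/73 ≈ 1.411 — close to the ISO √2 ≈ 1.414.
In the A-series (A0 area = 1 m²): A7 = 74 × 105 mm.
Off by 3 mm total — nearest standard size.

A7 (74 × 105 mm)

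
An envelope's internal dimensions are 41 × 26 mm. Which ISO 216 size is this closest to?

Aspect ratio 41/26 ≈ 1.577 (ISO target is √2 ≈ 1.414).
In the C-series (envelope sizes, between A and B): C10 = 28 × 40 mm.
Off by 3 mm total — nearest standard size.

C10 (28 × 40 mm)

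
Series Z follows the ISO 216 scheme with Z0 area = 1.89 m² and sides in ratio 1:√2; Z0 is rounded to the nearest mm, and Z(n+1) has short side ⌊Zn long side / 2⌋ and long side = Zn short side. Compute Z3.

Let Z0's short side be w mm. w · w√2 = 1.89 m² = 1,890,000 mm², so w ≈ 1156.0 mm and w√2 ≈ 1634.9 mm → Z0 = 1156 × 1635 mm.
Z1: ⌊1635/2⌋ × 1156 = 817 × 1156 mm
Z2: ⌊1156/2⌋ × 817 = 578 × 817 mm
Z3: ⌊817/2⌋ × 578 = 408 × 578 mm

408 × 578 mm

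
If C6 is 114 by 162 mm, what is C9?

40 × 57 mm

C7: ⌊162/2⌋ × 114 = 81 × 114 mm
C8: ⌊114/2⌋ × 81 = 57 × 81 mm
C9: ⌊81/2⌋ × 57 = 40 × 57 mm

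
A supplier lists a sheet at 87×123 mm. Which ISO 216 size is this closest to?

B7 (88 × 125 mm)

Aspect ratio 123/87 ≈ 1.414 — close to the ISO √2 ≈ 1.414.
In the B-series (B0 = 1000 × 1414 mm): B7 = 88 × 125 mm.
Off by 3 mm total — nearest standard size.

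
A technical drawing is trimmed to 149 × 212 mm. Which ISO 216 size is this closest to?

Aspect ratio 212/149 ≈ 1.423 — close to the ISO √2 ≈ 1.414.
In the A-series (A0 area = 1 m²): A5 = 148 × 210 mm.
Off by 3 mm total — nearest standard size.

A5 (148 × 210 mm)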